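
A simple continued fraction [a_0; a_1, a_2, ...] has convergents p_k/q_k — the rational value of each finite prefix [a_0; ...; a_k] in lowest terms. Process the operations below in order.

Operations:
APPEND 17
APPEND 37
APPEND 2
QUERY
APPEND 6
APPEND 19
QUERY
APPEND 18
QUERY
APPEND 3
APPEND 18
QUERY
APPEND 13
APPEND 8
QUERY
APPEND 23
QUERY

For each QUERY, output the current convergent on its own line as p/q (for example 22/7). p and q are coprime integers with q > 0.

APPEND 17: p_0 = 17·1 + 0 = 17, q_0 = 17·0 + 1 = 1 → 17/1
APPEND 37: p_1 = 37·17 + 1 = 630, q_1 = 37·1 + 0 = 37 → 630/37
APPEND 2: p_2 = 2·630 + 17 = 1277, q_2 = 2·37 + 1 = 75 → 1277/75
APPEND 6: p_3 = 6·1277 + 630 = 8292, q_3 = 6·75 + 37 = 487 → 8292/487
APPEND 19: p_4 = 19·8292 + 1277 = 158825, q_4 = 19·487 + 75 = 9328 → 158825/9328
APPEND 18: p_5 = 18·158825 + 8292 = 2867142, q_5 = 18·9328 + 487 = 168391 → 2867142/168391
APPEND 3: p_6 = 3·2867142 + 158825 = 8760251, q_6 = 3·168391 + 9328 = 514501 → 8760251/514501
APPEND 18: p_7 = 18·8760251 + 2867142 = 160551660, q_7 = 18·514501 + 168391 = 9429409 → 160551660/9429409
APPEND 13: p_8 = 13·160551660 + 8760251 = 2095931831, q_8 = 13·9429409 + 514501 = 123096818 → 2095931831/123096818
APPEND 8: p_9 = 8·2095931831 + 160551660 = 16928006308, q_9 = 8·123096818 + 9429409 = 994203953 → 16928006308/994203953
APPEND 23: p_10 = 23·16928006308 + 2095931831 = 391440076915, q_10 = 23·994203953 + 123096818 = 22989787737 → 391440076915/22989787737

1277/75
158825/9328
2867142/168391
160551660/9429409
16928006308/994203953
391440076915/22989787737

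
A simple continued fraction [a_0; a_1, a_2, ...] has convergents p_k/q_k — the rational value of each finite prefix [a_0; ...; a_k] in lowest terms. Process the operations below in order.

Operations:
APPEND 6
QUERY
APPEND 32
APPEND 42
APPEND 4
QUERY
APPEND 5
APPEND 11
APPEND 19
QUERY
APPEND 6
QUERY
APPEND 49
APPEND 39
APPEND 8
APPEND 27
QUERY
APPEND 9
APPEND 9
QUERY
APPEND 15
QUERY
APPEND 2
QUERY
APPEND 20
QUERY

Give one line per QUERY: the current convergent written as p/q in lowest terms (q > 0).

6/1
32641/5412
36596749/6067878
221497622/36725135
92503997111204/15337509049865
7616020785246971/1262764760070431
115076258088497428/19080074428947639
237768536962241827/39422913617965709
4870446997333333968/807538346788261819

APPEND 6: p_0 = 6·1 + 0 = 6, q_0 = 6·0 + 1 = 1 → 6/1
APPEND 32: p_1 = 32·6 + 1 = 193, q_1 = 32·1 + 0 = 32 → 193/32
APPEND 42: p_2 = 42·193 + 6 = 8112, q_2 = 42·32 + 1 = 1345 → 8112/1345
APPEND 4: p_3 = 4·8112 + 193 = 32641, q_3 = 4·1345 + 32 = 5412 → 32641/5412
APPEND 5: p_4 = 5·32641 + 8112 = 171317, q_4 = 5·5412 + 1345 = 28405 → 171317/28405
APPEND 11: p_5 = 11·171317 + 32641 = 1917128, q_5 = 11·28405 + 5412 = 317867 → 1917128/317867
APPEND 19: p_6 = 19·1917128 + 171317 = 36596749, q_6 = 19·317867 + 28405 = 6067878 → 36596749/6067878
APPEND 6: p_7 = 6·36596749 + 1917128 = 221497622, q_7 = 6·6067878 + 317867 = 36725135 → 221497622/36725135
APPEND 49: p_8 = 49·221497622 + 36596749 = 10889980227, q_8 = 49·36725135 + 6067878 = 1805599493 → 10889980227/1805599493
APPEND 39: p_9 = 39·10889980227 + 221497622 = 424930726475, q_9 = 39·1805599493 + 36725135 = 70455105362 → 424930726475/70455105362
APPEND 8: p_10 = 8·424930726475 + 10889980227 = 3410335792027, q_10 = 8·70455105362 + 1805599493 = 565446442389 → 3410335792027/565446442389
APPEND 27: p_11 = 27·3410335792027 + 424930726475 = 92503997111204, q_11 = 27·565446442389 + 70455105362 = 15337509049865 → 92503997111204/15337509049865
APPEND 9: p_12 = 9·92503997111204 + 3410335792027 = 835946309792863, q_12 = 9·15337509049865 + 565446442389 = 138603027891174 → 835946309792863/138603027891174
APPEND 9: p_13 = 9·835946309792863 + 92503997111204 = 7616020785246971, q_13 = 9·138603027891174 + 15337509049865 = 1262764760070431 → 7616020785246971/1262764760070431
APPEND 15: p_14 = 15·7616020785246971 + 835946309792863 = 115076258088497428, q_14 = 15·1262764760070431 + 138603027891174 = 19080074428947639 → 115076258088497428/19080074428947639
APPEND 2: p_15 = 2·115076258088497428 + 7616020785246971 = 237768536962241827, q_15 = 2·19080074428947639 + 1262764760070431 = 39422913617965709 → 237768536962241827/39422913617965709
APPEND 20: p_16 = 20·237768536962241827 + 115076258088497428 = 4870446997333333968, q_16 = 20·39422913617965709 + 19080074428947639 = 807538346788261819 → 4870446997333333968/807538346788261819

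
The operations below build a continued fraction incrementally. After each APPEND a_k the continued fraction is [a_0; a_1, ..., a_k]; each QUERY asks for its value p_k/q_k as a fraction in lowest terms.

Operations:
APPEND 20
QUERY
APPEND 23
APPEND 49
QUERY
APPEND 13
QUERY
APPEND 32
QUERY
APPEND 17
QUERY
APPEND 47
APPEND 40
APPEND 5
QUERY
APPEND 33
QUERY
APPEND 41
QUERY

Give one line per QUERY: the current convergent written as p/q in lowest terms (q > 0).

20/1
22609/1128
294378/14687
9442705/471112
160820363/8023591
1521972054781/75933675644
50527958618776/2520922515403
2073168275424597/103433756807167

APPEND 20: p_0 = 20·1 + 0 = 20, q_0 = 20·0 + 1 = 1 → 20/1
APPEND 23: p_1 = 23·20 + 1 = 461, q_1 = 23·1 + 0 = 23 → 461/23
APPEND 49: p_2 = 49·461 + 20 = 22609, q_2 = 49·23 + 1 = 1128 → 22609/1128
APPEND 13: p_3 = 13·22609 + 461 = 294378, q_3 = 13·1128 + 23 = 14687 → 294378/14687
APPEND 32: p_4 = 32·294378 + 22609 = 9442705, q_4 = 32·14687 + 1128 = 471112 → 9442705/471112
APPEND 17: p_5 = 17·9442705 + 294378 = 160820363, q_5 = 17·471112 + 14687 = 8023591 → 160820363/8023591
APPEND 47: p_6 = 47·160820363 + 9442705 = 7567999766, q_6 = 47·8023591 + 471112 = 377579889 → 7567999766/377579889
APPEND 40: p_7 = 40·7567999766 + 160820363 = 302880811003, q_7 = 40·377579889 + 8023591 = 15111219151 → 302880811003/15111219151
APPEND 5: p_8 = 5·302880811003 + 7567999766 = 1521972054781, q_8 = 5·15111219151 + 377579889 = 75933675644 → 1521972054781/75933675644
APPEND 33: p_9 = 33·1521972054781 + 302880811003 = 50527958618776, q_9 = 33·75933675644 + 15111219151 = 2520922515403 → 50527958618776/2520922515403
APPEND 41: p_10 = 41·50527958618776 + 1521972054781 = 2073168275424597, q_10 = 41·2520922515403 + 75933675644 = 103433756807167 → 2073168275424597/103433756807167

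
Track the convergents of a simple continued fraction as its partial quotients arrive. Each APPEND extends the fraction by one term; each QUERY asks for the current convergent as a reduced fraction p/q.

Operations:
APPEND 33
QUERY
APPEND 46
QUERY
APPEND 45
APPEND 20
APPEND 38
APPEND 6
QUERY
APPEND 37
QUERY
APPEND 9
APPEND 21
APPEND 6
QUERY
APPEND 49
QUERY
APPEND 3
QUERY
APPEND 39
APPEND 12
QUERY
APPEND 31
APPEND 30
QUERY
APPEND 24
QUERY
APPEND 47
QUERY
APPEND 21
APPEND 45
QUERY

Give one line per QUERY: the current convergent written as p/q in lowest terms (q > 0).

33/1
1519/46
313975219/9508140
11669184093/353378959
13447767375670/407239957671
661164339865099/20022099599029
1996940786970967/60473538754758
944499201167764711/28602354871169850
881685011938140930301/26700147088390168080
21189798303606614766077/641692581612481333861
996802205281449034935920/30186251482875012859547
943928427119913084713853785/28585070068972323825155207

APPEND 33: p_0 = 33·1 + 0 = 33, q_0 = 33·0 + 1 = 1 → 33/1
APPEND 46: p_1 = 46·33 + 1 = 1519, q_1 = 46·1 + 0 = 46 → 1519/46
APPEND 45: p_2 = 45·1519 + 33 = 68388, q_2 = 45·46 + 1 = 2071 → 68388/2071
APPEND 20: p_3 = 20·68388 + 1519 = 1369279, q_3 = 20·2071 + 46 = 41466 → 1369279/41466
APPEND 38: p_4 = 38·1369279 + 68388 = 52100990, q_4 = 38·41466 + 2071 = 1577779 → 52100990/1577779
APPEND 6: p_5 = 6·52100990 + 1369279 = 313975219, q_5 = 6·1577779 + 41466 = 9508140 → 313975219/9508140
APPEND 37: p_6 = 37·313975219 + 52100990 = 11669184093, q_6 = 37·9508140 + 1577779 = 353378959 → 11669184093/353378959
APPEND 9: p_7 = 9·11669184093 + 313975219 = 105336632056, q_7 = 9·353378959 + 9508140 = 3189918771 → 105336632056/3189918771
APPEND 21: p_8 = 21·105336632056 + 11669184093 = 2223738457269, q_8 = 21·3189918771 + 353378959 = 67341673150 → 2223738457269/67341673150
APPEND 6: p_9 = 6·2223738457269 + 105336632056 = 13447767375670, q_9 = 6·67341673150 + 3189918771 = 407239957671 → 13447767375670/407239957671
APPEND 49: p_10 = 49·13447767375670 + 2223738457269 = 661164339865099, q_10 = 49·407239957671 + 67341673150 = 20022099599029 → 661164339865099/20022099599029
APPEND 3: p_11 = 3·661164339865099 + 13447767375670 = 1996940786970967, q_11 = 3·20022099599029 + 407239957671 = 60473538754758 → 1996940786970967/60473538754758
APPEND 39: p_12 = 39·1996940786970967 + 661164339865099 = 78541855031732812, q_12 = 39·60473538754758 + 20022099599029 = 2378490111034591 → 78541855031732812/2378490111034591
APPEND 12: p_13 = 12·78541855031732812 + 1996940786970967 = 944499201167764711, q_13 = 12·2378490111034591 + 60473538754758 = 28602354871169850 → 944499201167764711/28602354871169850
APPEND 31: p_14 = 31·944499201167764711 + 78541855031732812 = 29358017091232438853, q_14 = 31·28602354871169850 + 2378490111034591 = 889051491117299941 → 29358017091232438853/889051491117299941
APPEND 30: p_15 = 30·29358017091232438853 + 944499201167764711 = 881685011938140930301, q_15 = 30·889051491117299941 + 28602354871169850 = 26700147088390168080 → 881685011938140930301/26700147088390168080
APPEND 24: p_16 = 24·881685011938140930301 + 29358017091232438853 = 21189798303606614766077, q_16 = 24·26700147088390168080 + 889051491117299941 = 641692581612481333861 → 21189798303606614766077/641692581612481333861
APPEND 47: p_17 = 47·21189798303606614766077 + 881685011938140930301 = 996802205281449034935920, q_17 = 47·641692581612481333861 + 26700147088390168080 = 30186251482875012859547 → 996802205281449034935920/30186251482875012859547
APPEND 21: p_18 = 21·996802205281449034935920 + 21189798303606614766077 = 20954036109214036348420397, q_18 = 21·30186251482875012859547 + 641692581612481333861 = 634552973721987751384348 → 20954036109214036348420397/634552973721987751384348
APPEND 45: p_19 = 45·20954036109214036348420397 + 996802205281449034935920 = 943928427119913084713853785, q_19 = 45·634552973721987751384348 + 30186251482875012859547 = 28585070068972323825155207 → 943928427119913084713853785/28585070068972323825155207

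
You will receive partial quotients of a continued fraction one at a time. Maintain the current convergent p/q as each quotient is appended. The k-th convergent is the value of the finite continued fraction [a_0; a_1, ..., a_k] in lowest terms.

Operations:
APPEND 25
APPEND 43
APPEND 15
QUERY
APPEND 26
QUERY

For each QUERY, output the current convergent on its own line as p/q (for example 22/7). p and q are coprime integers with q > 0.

16165/646
421366/16839

APPEND 25: p_0 = 25·1 + 0 = 25, q_0 = 25·0 + 1 = 1 → 25/1
APPEND 43: p_1 = 43·25 + 1 = 1076, q_1 = 43·1 + 0 = 43 → 1076/43
APPEND 15: p_2 = 15·1076 + 25 = 16165, q_2 = 15·43 + 1 = 646 → 16165/646
APPEND 26: p_3 = 26·16165 + 1076 = 421366, q_3 = 26·646 + 43 = 16839 → 421366/16839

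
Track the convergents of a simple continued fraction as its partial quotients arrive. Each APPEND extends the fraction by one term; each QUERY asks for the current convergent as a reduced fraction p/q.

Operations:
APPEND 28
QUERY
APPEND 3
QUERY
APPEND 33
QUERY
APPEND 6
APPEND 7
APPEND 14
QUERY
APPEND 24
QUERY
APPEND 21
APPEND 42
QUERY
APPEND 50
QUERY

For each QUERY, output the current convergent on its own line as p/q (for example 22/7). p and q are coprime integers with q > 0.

28/1
85/3
2833/100
1730879/61097
41663510/1470649
36861576248/1301149141
1843955476989/65088401776

APPEND 28: p_0 = 28·1 + 0 = 28, q_0 = 28·0 + 1 = 1 → 28/1
APPEND 3: p_1 = 3·28 + 1 = 85, q_1 = 3·1 + 0 = 3 → 85/3
APPEND 33: p_2 = 33·85 + 28 = 2833, q_2 = 33·3 + 1 = 100 → 2833/100
APPEND 6: p_3 = 6·2833 + 85 = 17083, q_3 = 6·100 + 3 = 603 → 17083/603
APPEND 7: p_4 = 7·17083 + 2833 = 122414, q_4 = 7·603 + 100 = 4321 → 122414/4321
APPEND 14: p_5 = 14·122414 + 17083 = 1730879, q_5 = 14·4321 + 603 = 61097 → 1730879/61097
APPEND 24: p_6 = 24·1730879 + 122414 = 41663510, q_6 = 24·61097 + 4321 = 1470649 → 41663510/1470649
APPEND 21: p_7 = 21·41663510 + 1730879 = 876664589, q_7 = 21·1470649 + 61097 = 30944726 → 876664589/30944726
APPEND 42: p_8 = 42·876664589 + 41663510 = 36861576248, q_8 = 42·30944726 + 1470649 = 1301149141 → 36861576248/1301149141
APPEND 50: p_9 = 50·36861576248 + 876664589 = 1843955476989, q_9 = 50·1301149141 + 30944726 = 65088401776 → 1843955476989/65088401776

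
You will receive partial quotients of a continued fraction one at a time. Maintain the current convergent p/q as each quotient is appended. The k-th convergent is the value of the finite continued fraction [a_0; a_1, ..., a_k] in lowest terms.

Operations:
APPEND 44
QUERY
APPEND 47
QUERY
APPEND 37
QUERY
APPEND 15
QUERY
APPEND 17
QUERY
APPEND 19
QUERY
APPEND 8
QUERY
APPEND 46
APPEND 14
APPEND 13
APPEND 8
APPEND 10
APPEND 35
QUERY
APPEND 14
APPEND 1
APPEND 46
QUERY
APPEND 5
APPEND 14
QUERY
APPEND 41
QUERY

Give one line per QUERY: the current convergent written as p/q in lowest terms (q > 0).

APPEND 44: p_0 = 44·1 + 0 = 44, q_0 = 44·0 + 1 = 1 → 44/1
APPEND 47: p_1 = 47·44 + 1 = 2069, q_1 = 47·1 + 0 = 47 → 2069/47
APPEND 37: p_2 = 37·2069 + 44 = 76597, q_2 = 37·47 + 1 = 1740 → 76597/1740
APPEND 15: p_3 = 15·76597 + 2069 = 1151024, q_3 = 15·1740 + 47 = 26147 → 1151024/26147
APPEND 17: p_4 = 17·1151024 + 76597 = 19644005, q_4 = 17·26147 + 1740 = 446239 → 19644005/446239
APPEND 19: p_5 = 19·19644005 + 1151024 = 374387119, q_5 = 19·446239 + 26147 = 8504688 → 374387119/8504688
APPEND 8: p_6 = 8·374387119 + 19644005 = 3014740957, q_6 = 8·8504688 + 446239 = 68483743 → 3014740957/68483743
APPEND 46: p_7 = 46·3014740957 + 374387119 = 139052471141, q_7 = 46·68483743 + 8504688 = 3158756866 → 139052471141/3158756866
APPEND 14: p_8 = 14·139052471141 + 3014740957 = 1949749336931, q_8 = 14·3158756866 + 68483743 = 44291079867 → 1949749336931/44291079867
APPEND 13: p_9 = 13·1949749336931 + 139052471141 = 25485793851244, q_9 = 13·44291079867 + 3158756866 = 578942795137 → 25485793851244/578942795137
APPEND 8: p_10 = 8·25485793851244 + 1949749336931 = 205836100146883, q_10 = 8·578942795137 + 44291079867 = 4675833440963 → 205836100146883/4675833440963
APPEND 10: p_11 = 10·205836100146883 + 25485793851244 = 2083846795320074, q_11 = 10·4675833440963 + 578942795137 = 47337277204767 → 2083846795320074/47337277204767
APPEND 35: p_12 = 35·2083846795320074 + 205836100146883 = 73140473936349473, q_12 = 35·47337277204767 + 4675833440963 = 1661480535607808 → 73140473936349473/1661480535607808
APPEND 14: p_13 = 14·73140473936349473 + 2083846795320074 = 1026050481904212696, q_13 = 14·1661480535607808 + 47337277204767 = 23308064775714079 → 1026050481904212696/23308064775714079
APPEND 1: p_14 = 1·1026050481904212696 + 73140473936349473 = 1099190955840562169, q_14 = 1·23308064775714079 + 1661480535607808 = 24969545311321887 → 1099190955840562169/24969545311321887
APPEND 46: p_15 = 46·1099190955840562169 + 1026050481904212696 = 51588834450570072470, q_15 = 46·24969545311321887 + 23308064775714079 = 1171907149096520881 → 51588834450570072470/1171907149096520881
APPEND 5: p_16 = 5·51588834450570072470 + 1099190955840562169 = 259043363208690924519, q_16 = 5·1171907149096520881 + 24969545311321887 = 5884505290793926292 → 259043363208690924519/5884505290793926292
APPEND 14: p_17 = 14·259043363208690924519 + 51588834450570072470 = 3678195919372243015736, q_17 = 14·5884505290793926292 + 1171907149096520881 = 83554981220211488969 → 3678195919372243015736/83554981220211488969
APPEND 41: p_18 = 41·3678195919372243015736 + 259043363208690924519 = 151065076057470654569695, q_18 = 41·83554981220211488969 + 5884505290793926292 = 3431638735319464974021 → 151065076057470654569695/3431638735319464974021

44/1
2069/47
76597/1740
1151024/26147
19644005/446239
374387119/8504688
3014740957/68483743
73140473936349473/1661480535607808
51588834450570072470/1171907149096520881
3678195919372243015736/83554981220211488969
151065076057470654569695/3431638735319464974021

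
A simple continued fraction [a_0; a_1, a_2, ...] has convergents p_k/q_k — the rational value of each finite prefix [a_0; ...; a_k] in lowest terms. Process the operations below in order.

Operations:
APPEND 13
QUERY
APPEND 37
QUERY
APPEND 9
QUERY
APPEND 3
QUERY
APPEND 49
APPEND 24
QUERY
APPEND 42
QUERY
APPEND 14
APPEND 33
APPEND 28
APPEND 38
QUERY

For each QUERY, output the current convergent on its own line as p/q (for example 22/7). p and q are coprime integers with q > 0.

APPEND 13: p_0 = 13·1 + 0 = 13, q_0 = 13·0 + 1 = 1 → 13/1
APPEND 37: p_1 = 37·13 + 1 = 482, q_1 = 37·1 + 0 = 37 → 482/37
APPEND 9: p_2 = 9·482 + 13 = 4351, q_2 = 9·37 + 1 = 334 → 4351/334
APPEND 3: p_3 = 3·4351 + 482 = 13535, q_3 = 3·334 + 37 = 1039 → 13535/1039
APPEND 49: p_4 = 49·13535 + 4351 = 667566, q_4 = 49·1039 + 334 = 51245 → 667566/51245
APPEND 24: p_5 = 24·667566 + 13535 = 16035119, q_5 = 24·51245 + 1039 = 1230919 → 16035119/1230919
APPEND 42: p_6 = 42·16035119 + 667566 = 674142564, q_6 = 42·1230919 + 51245 = 51749843 → 674142564/51749843
APPEND 14: p_7 = 14·674142564 + 16035119 = 9454031015, q_7 = 14·51749843 + 1230919 = 725728721 → 9454031015/725728721
APPEND 33: p_8 = 33·9454031015 + 674142564 = 312657166059, q_8 = 33·725728721 + 51749843 = 24000797636 → 312657166059/24000797636
APPEND 28: p_9 = 28·312657166059 + 9454031015 = 8763854680667, q_9 = 28·24000797636 + 725728721 = 672748062529 → 8763854680667/672748062529
APPEND 38: p_10 = 38·8763854680667 + 312657166059 = 333339135031405, q_10 = 38·672748062529 + 24000797636 = 25588427173738 → 333339135031405/25588427173738

13/1
482/37
4351/334
13535/1039
16035119/1230919
674142564/51749843
333339135031405/25588427173738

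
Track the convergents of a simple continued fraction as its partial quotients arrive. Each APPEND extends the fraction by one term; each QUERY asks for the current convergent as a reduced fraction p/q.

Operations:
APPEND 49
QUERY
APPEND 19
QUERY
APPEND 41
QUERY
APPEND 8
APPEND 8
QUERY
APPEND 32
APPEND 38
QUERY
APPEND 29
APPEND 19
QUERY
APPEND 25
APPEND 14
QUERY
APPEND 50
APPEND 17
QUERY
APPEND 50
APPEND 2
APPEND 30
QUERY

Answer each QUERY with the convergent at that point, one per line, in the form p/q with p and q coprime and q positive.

APPEND 49: p_0 = 49·1 + 0 = 49, q_0 = 49·0 + 1 = 1 → 49/1
APPEND 19: p_1 = 19·49 + 1 = 932, q_1 = 19·1 + 0 = 19 → 932/19
APPEND 41: p_2 = 41·932 + 49 = 38261, q_2 = 41·19 + 1 = 780 → 38261/780
APPEND 8: p_3 = 8·38261 + 932 = 307020, q_3 = 8·780 + 19 = 6259 → 307020/6259
APPEND 8: p_4 = 8·307020 + 38261 = 2494421, q_4 = 8·6259 + 780 = 50852 → 2494421/50852
APPEND 32: p_5 = 32·2494421 + 307020 = 80128492, q_5 = 32·50852 + 6259 = 1633523 → 80128492/1633523
APPEND 38: p_6 = 38·80128492 + 2494421 = 3047377117, q_6 = 38·1633523 + 50852 = 62124726 → 3047377117/62124726
APPEND 29: p_7 = 29·3047377117 + 80128492 = 88454064885, q_7 = 29·62124726 + 1633523 = 1803250577 → 88454064885/1803250577
APPEND 19: p_8 = 19·88454064885 + 3047377117 = 1683674609932, q_8 = 19·1803250577 + 62124726 = 34323885689 → 1683674609932/34323885689
APPEND 25: p_9 = 25·1683674609932 + 88454064885 = 42180319313185, q_9 = 25·34323885689 + 1803250577 = 859900392802 → 42180319313185/859900392802
APPEND 14: p_10 = 14·42180319313185 + 1683674609932 = 592208144994522, q_10 = 14·859900392802 + 34323885689 = 12072929384917 → 592208144994522/12072929384917
APPEND 50: p_11 = 50·592208144994522 + 42180319313185 = 29652587569039285, q_11 = 50·12072929384917 + 859900392802 = 604506369638652 → 29652587569039285/604506369638652
APPEND 17: p_12 = 17·29652587569039285 + 592208144994522 = 504686196818662367, q_12 = 17·604506369638652 + 12072929384917 = 10288681213242001 → 504686196818662367/10288681213242001
APPEND 50: p_13 = 50·504686196818662367 + 29652587569039285 = 25263962428502157635, q_13 = 50·10288681213242001 + 604506369638652 = 515038567031738702 → 25263962428502157635/515038567031738702
APPEND 2: p_14 = 2·25263962428502157635 + 504686196818662367 = 51032611053822977637, q_14 = 2·515038567031738702 + 10288681213242001 = 1040365815276719405 → 51032611053822977637/1040365815276719405
APPEND 30: p_15 = 30·51032611053822977637 + 25263962428502157635 = 1556242294043191486745, q_15 = 30·1040365815276719405 + 515038567031738702 = 31726013025333320852 → 1556242294043191486745/31726013025333320852

49/1
932/19
38261/780
2494421/50852
3047377117/62124726
1683674609932/34323885689
592208144994522/12072929384917
504686196818662367/10288681213242001
1556242294043191486745/31726013025333320852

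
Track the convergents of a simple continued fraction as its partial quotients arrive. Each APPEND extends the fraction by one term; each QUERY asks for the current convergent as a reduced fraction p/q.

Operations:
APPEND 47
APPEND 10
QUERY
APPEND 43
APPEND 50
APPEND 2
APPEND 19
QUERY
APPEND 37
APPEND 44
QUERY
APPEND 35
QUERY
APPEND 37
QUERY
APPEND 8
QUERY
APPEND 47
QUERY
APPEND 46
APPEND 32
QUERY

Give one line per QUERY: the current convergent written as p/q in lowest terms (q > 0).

APPEND 47: p_0 = 47·1 + 0 = 47, q_0 = 47·0 + 1 = 1 → 47/1
APPEND 10: p_1 = 10·47 + 1 = 471, q_1 = 10·1 + 0 = 10 → 471/10
APPEND 43: p_2 = 43·471 + 47 = 20300, q_2 = 43·10 + 1 = 431 → 20300/431
APPEND 50: p_3 = 50·20300 + 471 = 1015471, q_3 = 50·431 + 10 = 21560 → 1015471/21560
APPEND 2: p_4 = 2·1015471 + 20300 = 2051242, q_4 = 2·21560 + 431 = 43551 → 2051242/43551
APPEND 19: p_5 = 19·2051242 + 1015471 = 39989069, q_5 = 19·43551 + 21560 = 849029 → 39989069/849029
APPEND 37: p_6 = 37·39989069 + 2051242 = 1481646795, q_6 = 37·849029 + 43551 = 31457624 → 1481646795/31457624
APPEND 44: p_7 = 44·1481646795 + 39989069 = 65232448049, q_7 = 44·31457624 + 849029 = 1384984485 → 65232448049/1384984485
APPEND 35: p_8 = 35·65232448049 + 1481646795 = 2284617328510, q_8 = 35·1384984485 + 31457624 = 48505914599 → 2284617328510/48505914599
APPEND 37: p_9 = 37·2284617328510 + 65232448049 = 84596073602919, q_9 = 37·48505914599 + 1384984485 = 1796103824648 → 84596073602919/1796103824648
APPEND 8: p_10 = 8·84596073602919 + 2284617328510 = 679053206151862, q_10 = 8·1796103824648 + 48505914599 = 14417336511783 → 679053206151862/14417336511783
APPEND 47: p_11 = 47·679053206151862 + 84596073602919 = 32000096762740433, q_11 = 47·14417336511783 + 1796103824648 = 679410919878449 → 32000096762740433/679410919878449
APPEND 46: p_12 = 46·32000096762740433 + 679053206151862 = 1472683504292211780, q_12 = 46·679410919878449 + 14417336511783 = 31267319650920437 → 1472683504292211780/31267319650920437
APPEND 32: p_13 = 32·1472683504292211780 + 32000096762740433 = 47157872234113517393, q_13 = 32·31267319650920437 + 679410919878449 = 1001233639749332433 → 47157872234113517393/1001233639749332433

471/10
39989069/849029
65232448049/1384984485
2284617328510/48505914599
84596073602919/1796103824648
679053206151862/14417336511783
32000096762740433/679410919878449
47157872234113517393/1001233639749332433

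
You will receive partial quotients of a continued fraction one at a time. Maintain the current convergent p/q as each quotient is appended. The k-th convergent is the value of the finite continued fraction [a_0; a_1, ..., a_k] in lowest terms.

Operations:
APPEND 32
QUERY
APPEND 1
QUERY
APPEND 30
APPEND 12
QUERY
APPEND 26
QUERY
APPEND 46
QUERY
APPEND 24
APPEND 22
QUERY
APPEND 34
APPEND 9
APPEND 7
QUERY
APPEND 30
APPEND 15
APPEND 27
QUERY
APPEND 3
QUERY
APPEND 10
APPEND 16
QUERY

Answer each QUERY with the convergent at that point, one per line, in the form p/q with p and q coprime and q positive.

APPEND 32: p_0 = 32·1 + 0 = 32, q_0 = 32·0 + 1 = 1 → 32/1
APPEND 1: p_1 = 1·32 + 1 = 33, q_1 = 1·1 + 0 = 1 → 33/1
APPEND 30: p_2 = 30·33 + 32 = 1022, q_2 = 30·1 + 1 = 31 → 1022/31
APPEND 12: p_3 = 12·1022 + 33 = 12297, q_3 = 12·31 + 1 = 373 → 12297/373
APPEND 26: p_4 = 26·12297 + 1022 = 320744, q_4 = 26·373 + 31 = 9729 → 320744/9729
APPEND 46: p_5 = 46·320744 + 12297 = 14766521, q_5 = 46·9729 + 373 = 447907 → 14766521/447907
APPEND 24: p_6 = 24·14766521 + 320744 = 354717248, q_6 = 24·447907 + 9729 = 10759497 → 354717248/10759497
APPEND 22: p_7 = 22·354717248 + 14766521 = 7818545977, q_7 = 22·10759497 + 447907 = 237156841 → 7818545977/237156841
APPEND 34: p_8 = 34·7818545977 + 354717248 = 266185280466, q_8 = 34·237156841 + 10759497 = 8074092091 → 266185280466/8074092091
APPEND 9: p_9 = 9·266185280466 + 7818545977 = 2403486070171, q_9 = 9·8074092091 + 237156841 = 72903985660 → 2403486070171/72903985660
APPEND 7: p_10 = 7·2403486070171 + 266185280466 = 17090587771663, q_10 = 7·72903985660 + 8074092091 = 518401991711 → 17090587771663/518401991711
APPEND 30: p_11 = 30·17090587771663 + 2403486070171 = 515121119220061, q_11 = 30·518401991711 + 72903985660 = 15624963736990 → 515121119220061/15624963736990
APPEND 15: p_12 = 15·515121119220061 + 17090587771663 = 7743907376072578, q_12 = 15·15624963736990 + 518401991711 = 234892858046561 → 7743907376072578/234892858046561
APPEND 27: p_13 = 27·7743907376072578 + 515121119220061 = 209600620273179667, q_13 = 27·234892858046561 + 15624963736990 = 6357732130994137 → 209600620273179667/6357732130994137
APPEND 3: p_14 = 3·209600620273179667 + 7743907376072578 = 636545768195611579, q_14 = 3·6357732130994137 + 234892858046561 = 19308089251028972 → 636545768195611579/19308089251028972
APPEND 10: p_15 = 10·636545768195611579 + 209600620273179667 = 6575058302229295457, q_15 = 10·19308089251028972 + 6357732130994137 = 199438624641283857 → 6575058302229295457/199438624641283857
APPEND 16: p_16 = 16·6575058302229295457 + 636545768195611579 = 105837478603864338891, q_16 = 16·199438624641283857 + 19308089251028972 = 3210326083511570684 → 105837478603864338891/3210326083511570684

32/1
33/1
12297/373
320744/9729
14766521/447907
7818545977/237156841
17090587771663/518401991711
209600620273179667/6357732130994137
636545768195611579/19308089251028972
105837478603864338891/3210326083511570684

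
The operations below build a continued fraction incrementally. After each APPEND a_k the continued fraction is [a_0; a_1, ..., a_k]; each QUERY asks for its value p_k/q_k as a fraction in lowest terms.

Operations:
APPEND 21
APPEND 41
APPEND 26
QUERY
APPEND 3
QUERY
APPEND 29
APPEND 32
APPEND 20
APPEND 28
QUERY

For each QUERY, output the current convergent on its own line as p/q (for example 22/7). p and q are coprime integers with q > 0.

22433/1067
68161/3242
35982092281/1711447062

APPEND 21: p_0 = 21·1 + 0 = 21, q_0 = 21·0 + 1 = 1 → 21/1
APPEND 41: p_1 = 41·21 + 1 = 862, q_1 = 41·1 + 0 = 41 → 862/41
APPEND 26: p_2 = 26·862 + 21 = 22433, q_2 = 26·41 + 1 = 1067 → 22433/1067
APPEND 3: p_3 = 3·22433 + 862 = 68161, q_3 = 3·1067 + 41 = 3242 → 68161/3242
APPEND 29: p_4 = 29·68161 + 22433 = 1999102, q_4 = 29·3242 + 1067 = 95085 → 1999102/95085
APPEND 32: p_5 = 32·1999102 + 68161 = 64039425, q_5 = 32·95085 + 3242 = 3045962 → 64039425/3045962
APPEND 20: p_6 = 20·64039425 + 1999102 = 1282787602, q_6 = 20·3045962 + 95085 = 61014325 → 1282787602/61014325
APPEND 28: p_7 = 28·1282787602 + 64039425 = 35982092281, q_7 = 28·61014325 + 3045962 = 1711447062 → 35982092281/1711447062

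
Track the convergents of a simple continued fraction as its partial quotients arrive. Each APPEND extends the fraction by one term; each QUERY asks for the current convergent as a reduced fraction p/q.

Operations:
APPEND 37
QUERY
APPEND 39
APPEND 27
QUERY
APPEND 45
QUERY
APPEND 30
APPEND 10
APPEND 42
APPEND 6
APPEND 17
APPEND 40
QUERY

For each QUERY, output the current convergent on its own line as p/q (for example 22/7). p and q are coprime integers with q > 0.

37/1
39025/1054
1757569/47469
92322240913957/2493469362481

APPEND 37: p_0 = 37·1 + 0 = 37, q_0 = 37·0 + 1 = 1 → 37/1
APPEND 39: p_1 = 39·37 + 1 = 1444, q_1 = 39·1 + 0 = 39 → 1444/39
APPEND 27: p_2 = 27·1444 + 37 = 39025, q_2 = 27·39 + 1 = 1054 → 39025/1054
APPEND 45: p_3 = 45·39025 + 1444 = 1757569, q_3 = 45·1054 + 39 = 47469 → 1757569/47469
APPEND 30: p_4 = 30·1757569 + 39025 = 52766095, q_4 = 30·47469 + 1054 = 1425124 → 52766095/1425124
APPEND 10: p_5 = 10·52766095 + 1757569 = 529418519, q_5 = 10·1425124 + 47469 = 14298709 → 529418519/14298709
APPEND 42: p_6 = 42·529418519 + 52766095 = 22288343893, q_6 = 42·14298709 + 1425124 = 601970902 → 22288343893/601970902
APPEND 6: p_7 = 6·22288343893 + 529418519 = 134259481877, q_7 = 6·601970902 + 14298709 = 3626124121 → 134259481877/3626124121
APPEND 17: p_8 = 17·134259481877 + 22288343893 = 2304699535802, q_8 = 17·3626124121 + 601970902 = 62246080959 → 2304699535802/62246080959
APPEND 40: p_9 = 40·2304699535802 + 134259481877 = 92322240913957, q_9 = 40·62246080959 + 3626124121 = 2493469362481 → 92322240913957/2493469362481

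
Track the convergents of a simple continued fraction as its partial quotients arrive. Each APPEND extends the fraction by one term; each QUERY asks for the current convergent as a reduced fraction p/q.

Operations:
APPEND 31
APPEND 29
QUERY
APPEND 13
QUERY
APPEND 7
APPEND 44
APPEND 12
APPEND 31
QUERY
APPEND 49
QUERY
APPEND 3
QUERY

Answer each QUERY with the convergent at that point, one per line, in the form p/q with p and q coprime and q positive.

900/29
11731/378
1369424194/44126019
67145842271/2163594542
202806951007/6534909645

APPEND 31: p_0 = 31·1 + 0 = 31, q_0 = 31·0 + 1 = 1 → 31/1
APPEND 29: p_1 = 29·31 + 1 = 900, q_1 = 29·1 + 0 = 29 → 900/29
APPEND 13: p_2 = 13·900 + 31 = 11731, q_2 = 13·29 + 1 = 378 → 11731/378
APPEND 7: p_3 = 7·11731 + 900 = 83017, q_3 = 7·378 + 29 = 2675 → 83017/2675
APPEND 44: p_4 = 44·83017 + 11731 = 3664479, q_4 = 44·2675 + 378 = 118078 → 3664479/118078
APPEND 12: p_5 = 12·3664479 + 83017 = 44056765, q_5 = 12·118078 + 2675 = 1419611 → 44056765/1419611
APPEND 31: p_6 = 31·44056765 + 3664479 = 1369424194, q_6 = 31·1419611 + 118078 = 44126019 → 1369424194/44126019
APPEND 49: p_7 = 49·1369424194 + 44056765 = 67145842271, q_7 = 49·44126019 + 1419611 = 2163594542 → 67145842271/2163594542
APPEND 3: p_8 = 3·67145842271 + 1369424194 = 202806951007, q_8 = 3·2163594542 + 44126019 = 6534909645 → 202806951007/6534909645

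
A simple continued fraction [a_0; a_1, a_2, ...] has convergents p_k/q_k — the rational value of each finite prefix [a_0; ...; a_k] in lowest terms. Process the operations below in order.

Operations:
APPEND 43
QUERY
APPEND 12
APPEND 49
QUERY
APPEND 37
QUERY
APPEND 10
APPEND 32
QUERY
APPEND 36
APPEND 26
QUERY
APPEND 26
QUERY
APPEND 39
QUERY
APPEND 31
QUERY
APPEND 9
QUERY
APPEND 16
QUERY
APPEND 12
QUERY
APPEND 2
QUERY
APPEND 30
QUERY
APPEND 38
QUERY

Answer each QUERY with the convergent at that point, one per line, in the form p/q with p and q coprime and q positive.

APPEND 43: p_0 = 43·1 + 0 = 43, q_0 = 43·0 + 1 = 1 → 43/1
APPEND 12: p_1 = 12·43 + 1 = 517, q_1 = 12·1 + 0 = 12 → 517/12
APPEND 49: p_2 = 49·517 + 43 = 25376, q_2 = 49·12 + 1 = 589 → 25376/589
APPEND 37: p_3 = 37·25376 + 517 = 939429, q_3 = 37·589 + 12 = 21805 → 939429/21805
APPEND 10: p_4 = 10·939429 + 25376 = 9419666, q_4 = 10·21805 + 589 = 218639 → 9419666/218639
APPEND 32: p_5 = 32·9419666 + 939429 = 302368741, q_5 = 32·218639 + 21805 = 7018253 → 302368741/7018253
APPEND 36: p_6 = 36·302368741 + 9419666 = 10894694342, q_6 = 36·7018253 + 218639 = 252875747 → 10894694342/252875747
APPEND 26: p_7 = 26·10894694342 + 302368741 = 283564421633, q_7 = 26·252875747 + 7018253 = 6581787675 → 283564421633/6581787675
APPEND 26: p_8 = 26·283564421633 + 10894694342 = 7383569656800, q_8 = 26·6581787675 + 252875747 = 171379355297 → 7383569656800/171379355297
APPEND 39: p_9 = 39·7383569656800 + 283564421633 = 288242781036833, q_9 = 39·171379355297 + 6581787675 = 6690376644258 → 288242781036833/6690376644258
APPEND 31: p_10 = 31·288242781036833 + 7383569656800 = 8942909781798623, q_10 = 31·6690376644258 + 171379355297 = 207573055327295 → 8942909781798623/207573055327295
APPEND 9: p_11 = 9·8942909781798623 + 288242781036833 = 80774430817224440, q_11 = 9·207573055327295 + 6690376644258 = 1874847874589913 → 80774430817224440/1874847874589913
APPEND 16: p_12 = 16·80774430817224440 + 8942909781798623 = 1301333802857389663, q_12 = 16·1874847874589913 + 207573055327295 = 30205139048765903 → 1301333802857389663/30205139048765903
APPEND 12: p_13 = 12·1301333802857389663 + 80774430817224440 = 15696780065105900396, q_13 = 12·30205139048765903 + 1874847874589913 = 364336516459780749 → 15696780065105900396/364336516459780749
APPEND 2: p_14 = 2·15696780065105900396 + 1301333802857389663 = 32694893933069190455, q_14 = 2·364336516459780749 + 30205139048765903 = 758878171968327401 → 32694893933069190455/758878171968327401
APPEND 30: p_15 = 30·32694893933069190455 + 15696780065105900396 = 996543598057181614046, q_15 = 30·758878171968327401 + 364336516459780749 = 23130681675509602779 → 996543598057181614046/23130681675509602779
APPEND 38: p_16 = 38·996543598057181614046 + 32694893933069190455 = 37901351620105970524203, q_16 = 38·23130681675509602779 + 758878171968327401 = 879724781841333233003 → 37901351620105970524203/879724781841333233003

43/1
25376/589
939429/21805
302368741/7018253
283564421633/6581787675
7383569656800/171379355297
288242781036833/6690376644258
8942909781798623/207573055327295
80774430817224440/1874847874589913
1301333802857389663/30205139048765903
15696780065105900396/364336516459780749
32694893933069190455/758878171968327401
996543598057181614046/23130681675509602779
37901351620105970524203/879724781841333233003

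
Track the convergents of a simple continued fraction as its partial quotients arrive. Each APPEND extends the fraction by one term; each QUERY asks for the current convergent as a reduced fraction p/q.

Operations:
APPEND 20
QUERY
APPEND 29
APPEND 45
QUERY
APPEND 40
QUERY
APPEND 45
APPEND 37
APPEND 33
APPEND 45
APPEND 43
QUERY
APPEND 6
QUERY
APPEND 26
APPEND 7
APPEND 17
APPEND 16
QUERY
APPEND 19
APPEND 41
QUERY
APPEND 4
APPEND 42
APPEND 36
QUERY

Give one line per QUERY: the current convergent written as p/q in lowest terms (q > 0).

APPEND 20: p_0 = 20·1 + 0 = 20, q_0 = 20·0 + 1 = 1 → 20/1
APPEND 29: p_1 = 29·20 + 1 = 581, q_1 = 29·1 + 0 = 29 → 581/29
APPEND 45: p_2 = 45·581 + 20 = 26165, q_2 = 45·29 + 1 = 1306 → 26165/1306
APPEND 40: p_3 = 40·26165 + 581 = 1047181, q_3 = 40·1306 + 29 = 52269 → 1047181/52269
APPEND 45: p_4 = 45·1047181 + 26165 = 47149310, q_4 = 45·52269 + 1306 = 2353411 → 47149310/2353411
APPEND 37: p_5 = 37·47149310 + 1047181 = 1745571651, q_5 = 37·2353411 + 52269 = 87128476 → 1745571651/87128476
APPEND 33: p_6 = 33·1745571651 + 47149310 = 57651013793, q_6 = 33·87128476 + 2353411 = 2877593119 → 57651013793/2877593119
APPEND 45: p_7 = 45·57651013793 + 1745571651 = 2596041192336, q_7 = 45·2877593119 + 87128476 = 129578818831 → 2596041192336/129578818831
APPEND 43: p_8 = 43·2596041192336 + 57651013793 = 111687422284241, q_8 = 43·129578818831 + 2877593119 = 5574766802852 → 111687422284241/5574766802852
APPEND 6: p_9 = 6·111687422284241 + 2596041192336 = 672720574897782, q_9 = 6·5574766802852 + 129578818831 = 33578179635943 → 672720574897782/33578179635943
APPEND 26: p_10 = 26·672720574897782 + 111687422284241 = 17602422369626573, q_10 = 26·33578179635943 + 5574766802852 = 878607437337370 → 17602422369626573/878607437337370
APPEND 7: p_11 = 7·17602422369626573 + 672720574897782 = 123889677162283793, q_11 = 7·878607437337370 + 33578179635943 = 6183830240997533 → 123889677162283793/6183830240997533
APPEND 17: p_12 = 17·123889677162283793 + 17602422369626573 = 2123726934128451054, q_12 = 17·6183830240997533 + 878607437337370 = 106003721534295431 → 2123726934128451054/106003721534295431
APPEND 16: p_13 = 16·2123726934128451054 + 123889677162283793 = 34103520623217500657, q_13 = 16·106003721534295431 + 6183830240997533 = 1702243374789724429 → 34103520623217500657/1702243374789724429
APPEND 19: p_14 = 19·34103520623217500657 + 2123726934128451054 = 650090618775260963537, q_14 = 19·1702243374789724429 + 106003721534295431 = 32448627842539059582 → 650090618775260963537/32448627842539059582
APPEND 41: p_15 = 41·650090618775260963537 + 34103520623217500657 = 26687818890408917005674, q_15 = 41·32448627842539059582 + 1702243374789724429 = 1332095984918891167291 → 26687818890408917005674/1332095984918891167291
APPEND 4: p_16 = 4·26687818890408917005674 + 650090618775260963537 = 107401366180410928986233, q_16 = 4·1332095984918891167291 + 32448627842539059582 = 5360832567518103728746 → 107401366180410928986233/5360832567518103728746
APPEND 42: p_17 = 42·107401366180410928986233 + 26687818890408917005674 = 4537545198467667934427460, q_17 = 42·5360832567518103728746 + 1332095984918891167291 = 226487063820679247774623 → 4537545198467667934427460/226487063820679247774623
APPEND 36: p_18 = 36·4537545198467667934427460 + 107401366180410928986233 = 163459028511016456568374793, q_18 = 36·226487063820679247774623 + 5360832567518103728746 = 8158895130111971023615174 → 163459028511016456568374793/8158895130111971023615174

20/1
26165/1306
1047181/52269
111687422284241/5574766802852
672720574897782/33578179635943
34103520623217500657/1702243374789724429
26687818890408917005674/1332095984918891167291
163459028511016456568374793/8158895130111971023615174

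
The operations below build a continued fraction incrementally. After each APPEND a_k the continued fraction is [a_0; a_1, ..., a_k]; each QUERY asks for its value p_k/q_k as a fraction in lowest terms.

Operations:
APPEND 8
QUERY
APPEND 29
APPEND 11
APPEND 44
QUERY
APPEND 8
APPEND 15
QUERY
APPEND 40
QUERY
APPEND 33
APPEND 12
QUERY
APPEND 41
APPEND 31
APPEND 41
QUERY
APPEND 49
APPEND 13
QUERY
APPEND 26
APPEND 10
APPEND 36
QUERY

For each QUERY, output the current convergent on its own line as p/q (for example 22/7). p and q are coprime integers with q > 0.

8/1
113357/14109
13754762/1711989
551099907/68592752
218951720223/27251866412
11450897599352535/1425238090649476
7309300588653357137/909753451602294935
69070885818481969072608/8596920596772030878393

APPEND 8: p_0 = 8·1 + 0 = 8, q_0 = 8·0 + 1 = 1 → 8/1
APPEND 29: p_1 = 29·8 + 1 = 233, q_1 = 29·1 + 0 = 29 → 233/29
APPEND 11: p_2 = 11·233 + 8 = 2571, q_2 = 11·29 + 1 = 320 → 2571/320
APPEND 44: p_3 = 44·2571 + 233 = 113357, q_3 = 44·320 + 29 = 14109 → 113357/14109
APPEND 8: p_4 = 8·113357 + 2571 = 909427, q_4 = 8·14109 + 320 = 113192 → 909427/113192
APPEND 15: p_5 = 15·909427 + 113357 = 13754762, q_5 = 15·113192 + 14109 = 1711989 → 13754762/1711989
APPEND 40: p_6 = 40·13754762 + 909427 = 551099907, q_6 = 40·1711989 + 113192 = 68592752 → 551099907/68592752
APPEND 33: p_7 = 33·551099907 + 13754762 = 18200051693, q_7 = 33·68592752 + 1711989 = 2265272805 → 18200051693/2265272805
APPEND 12: p_8 = 12·18200051693 + 551099907 = 218951720223, q_8 = 12·2265272805 + 68592752 = 27251866412 → 218951720223/27251866412
APPEND 41: p_9 = 41·218951720223 + 18200051693 = 8995220580836, q_9 = 41·27251866412 + 2265272805 = 1119591795697 → 8995220580836/1119591795697
APPEND 31: p_10 = 31·8995220580836 + 218951720223 = 279070789726139, q_10 = 31·1119591795697 + 27251866412 = 34734597533019 → 279070789726139/34734597533019
APPEND 41: p_11 = 41·279070789726139 + 8995220580836 = 11450897599352535, q_11 = 41·34734597533019 + 1119591795697 = 1425238090649476 → 11450897599352535/1425238090649476
APPEND 49: p_12 = 49·11450897599352535 + 279070789726139 = 561373053158000354, q_12 = 49·1425238090649476 + 34734597533019 = 69871401039357343 → 561373053158000354/69871401039357343
APPEND 13: p_13 = 13·561373053158000354 + 11450897599352535 = 7309300588653357137, q_13 = 13·69871401039357343 + 1425238090649476 = 909753451602294935 → 7309300588653357137/909753451602294935
APPEND 26: p_14 = 26·7309300588653357137 + 561373053158000354 = 190603188358145285916, q_14 = 26·909753451602294935 + 69871401039357343 = 23723461142699025653 → 190603188358145285916/23723461142699025653
APPEND 10: p_15 = 10·190603188358145285916 + 7309300588653357137 = 1913341184170106216297, q_15 = 10·23723461142699025653 + 909753451602294935 = 238144364878592551465 → 1913341184170106216297/238144364878592551465
APPEND 36: p_16 = 36·1913341184170106216297 + 190603188358145285916 = 69070885818481969072608, q_16 = 36·238144364878592551465 + 23723461142699025653 = 8596920596772030878393 → 69070885818481969072608/8596920596772030878393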